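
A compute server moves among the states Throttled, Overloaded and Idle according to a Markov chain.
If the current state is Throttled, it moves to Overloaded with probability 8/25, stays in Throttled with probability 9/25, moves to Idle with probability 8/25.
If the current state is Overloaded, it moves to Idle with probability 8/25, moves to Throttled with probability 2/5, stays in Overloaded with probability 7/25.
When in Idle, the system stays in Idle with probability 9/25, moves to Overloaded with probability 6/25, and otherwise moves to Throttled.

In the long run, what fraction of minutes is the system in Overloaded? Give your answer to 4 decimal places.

0.2821

Let the stationary distribution be π with π = πP and π_1 + π_2 + π_3 = 1.
π_1 = 0.36·π_1 + 0.4·π_2 + 0.4·π_3
π_2 = 0.32·π_1 + 0.28·π_2 + 0.24·π_3
Solving with the normalization constraint gives π = (0.3846, 0.2821, 0.3333).
So the stationary probability of Overloaded is 0.2821.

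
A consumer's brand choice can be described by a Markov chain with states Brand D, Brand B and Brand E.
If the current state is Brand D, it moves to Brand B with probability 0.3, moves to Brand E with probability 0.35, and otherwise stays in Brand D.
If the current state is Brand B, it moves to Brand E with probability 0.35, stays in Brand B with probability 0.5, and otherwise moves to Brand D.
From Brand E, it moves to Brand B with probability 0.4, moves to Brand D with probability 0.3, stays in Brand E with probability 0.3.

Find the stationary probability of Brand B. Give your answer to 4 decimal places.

0.4167

Let the stationary distribution be π with π = πP and π_1 + π_2 + π_3 = 1.
π_1 = 0.35·π_1 + 0.15·π_2 + 0.3·π_3
π_2 = 0.3·π_1 + 0.5·π_2 + 0.4·π_3
Solving with the normalization constraint gives π = (0.2500, 0.4167, 0.3333).
So the stationary probability of Brand B is 0.4167.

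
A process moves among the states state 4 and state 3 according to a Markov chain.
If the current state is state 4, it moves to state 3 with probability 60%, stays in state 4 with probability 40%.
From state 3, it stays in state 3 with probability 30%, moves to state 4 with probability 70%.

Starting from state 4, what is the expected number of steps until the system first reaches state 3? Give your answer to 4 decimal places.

1.6667

Let t(s) be the expected number of steps to first reach state 3 from state s, with t(state 3) = 0. Conditioning on the first step:
t(state 4) = 1 + 0.4·t(state 4)
Solving: t(state 4) = 1.6667.
Expected steps from state 4 to state 3: 1.6667.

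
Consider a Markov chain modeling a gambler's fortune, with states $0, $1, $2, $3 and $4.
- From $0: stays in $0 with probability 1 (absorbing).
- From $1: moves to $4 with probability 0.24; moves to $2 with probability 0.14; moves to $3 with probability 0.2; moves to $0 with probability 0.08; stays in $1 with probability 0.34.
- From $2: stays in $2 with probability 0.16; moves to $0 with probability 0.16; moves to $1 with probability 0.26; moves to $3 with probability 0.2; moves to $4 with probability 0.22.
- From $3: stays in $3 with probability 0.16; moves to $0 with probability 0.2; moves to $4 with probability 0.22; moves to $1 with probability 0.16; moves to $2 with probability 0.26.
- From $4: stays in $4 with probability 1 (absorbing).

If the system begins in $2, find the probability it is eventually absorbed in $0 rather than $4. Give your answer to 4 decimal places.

0.3945

Let h(s) be the probability of absorption at $0 starting from transient state s. Then h($0) = 1 and h($4) = 0. By first-step analysis:
h($1) = 0.08·1 + 0.34·h($1) + 0.14·h($2) + 0.2·h($3) + 0.24·0
h($2) = 0.16·1 + 0.26·h($1) + 0.16·h($2) + 0.2·h($3) + 0.22·0
h($3) = 0.2·1 + 0.16·h($1) + 0.26·h($2) + 0.16·h($3) + 0.22·0
Solving: h($1) = 0.3333, h($2) = 0.3945, h($3) = 0.4237.
Starting from $2, the probability is 0.3945.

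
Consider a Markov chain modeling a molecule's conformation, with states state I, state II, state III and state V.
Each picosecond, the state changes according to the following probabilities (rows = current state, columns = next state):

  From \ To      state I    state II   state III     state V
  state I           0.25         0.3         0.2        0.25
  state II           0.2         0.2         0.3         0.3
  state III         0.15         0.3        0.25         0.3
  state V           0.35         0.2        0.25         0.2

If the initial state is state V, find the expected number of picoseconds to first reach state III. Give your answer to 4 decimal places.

Let t(s) be the expected number of picoseconds to first reach state III from state s, with t(state III) = 0. Conditioning on the first picosecond:
t(state I) = 1 + 0.25·t(state I) + 0.3·t(state II) + 0.25·t(state V)
t(state II) = 1 + 0.2·t(state I) + 0.2·t(state II) + 0.3·t(state V)
t(state V) = 1 + 0.35·t(state I) + 0.2·t(state II) + 0.2·t(state V)
Solving: t(state I) = 4.2105, t(state II) = 3.8203, t(state V) = 4.0472.
Expected picoseconds from state V to state III: 4.0472.

4.0472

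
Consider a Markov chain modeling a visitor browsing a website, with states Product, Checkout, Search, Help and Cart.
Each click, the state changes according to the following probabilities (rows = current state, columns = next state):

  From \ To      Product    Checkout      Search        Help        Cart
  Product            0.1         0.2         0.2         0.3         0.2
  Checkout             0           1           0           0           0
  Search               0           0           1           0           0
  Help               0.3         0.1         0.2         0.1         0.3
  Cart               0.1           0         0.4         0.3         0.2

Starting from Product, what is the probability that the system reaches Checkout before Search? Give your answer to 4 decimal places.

Let h(s) be the probability of absorption at Checkout starting from transient state s. Then h(Checkout) = 1 and h(Search) = 0. By first-step analysis:
h(Product) = 0.1·h(Product) + 0.2·1 + 0.2·0 + 0.3·h(Help) + 0.2·h(Cart)
h(Help) = 0.3·h(Product) + 0.1·1 + 0.2·0 + 0.1·h(Help) + 0.3·h(Cart)
h(Cart) = 0.1·h(Product) + 0.4·0 + 0.3·h(Help) + 0.2·h(Cart)
Solving: h(Product) = 0.3467, h(Help) = 0.2756, h(Cart) = 0.1467.
Starting from Product, the probability is 0.3467.

0.3467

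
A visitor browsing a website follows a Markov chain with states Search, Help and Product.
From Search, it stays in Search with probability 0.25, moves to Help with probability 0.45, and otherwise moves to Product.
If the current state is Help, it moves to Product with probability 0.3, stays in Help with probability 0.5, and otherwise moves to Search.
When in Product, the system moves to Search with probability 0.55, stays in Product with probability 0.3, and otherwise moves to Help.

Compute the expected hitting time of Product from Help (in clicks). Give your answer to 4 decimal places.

Let t(s) be the expected number of clicks to first reach Product from state s, with t(Product) = 0. Conditioning on the first click:
t(Search) = 1 + 0.25·t(Search) + 0.45·t(Help)
t(Help) = 1 + 0.2·t(Search) + 0.5·t(Help)
Solving: t(Search) = 3.3333, t(Help) = 3.3333.
Expected clicks from Help to Product: 3.3333.

3.3333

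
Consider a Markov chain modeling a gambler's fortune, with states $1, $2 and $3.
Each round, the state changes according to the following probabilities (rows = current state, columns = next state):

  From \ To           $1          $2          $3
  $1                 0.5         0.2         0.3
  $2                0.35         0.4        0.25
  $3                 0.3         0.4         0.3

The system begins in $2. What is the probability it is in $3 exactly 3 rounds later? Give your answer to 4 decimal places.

0.2835

Propagate the distribution vector 3 rounds from $2.
After 0 rounds: (0.0000, 1.0000, 0.0000)
After 1 round: (0.3500, 0.4000, 0.2500)
After 2 rounds: (0.3900, 0.3300, 0.2800)
After 3 rounds: (0.3945, 0.3220, 0.2835)
P(in $3 after 3 rounds) = 0.2835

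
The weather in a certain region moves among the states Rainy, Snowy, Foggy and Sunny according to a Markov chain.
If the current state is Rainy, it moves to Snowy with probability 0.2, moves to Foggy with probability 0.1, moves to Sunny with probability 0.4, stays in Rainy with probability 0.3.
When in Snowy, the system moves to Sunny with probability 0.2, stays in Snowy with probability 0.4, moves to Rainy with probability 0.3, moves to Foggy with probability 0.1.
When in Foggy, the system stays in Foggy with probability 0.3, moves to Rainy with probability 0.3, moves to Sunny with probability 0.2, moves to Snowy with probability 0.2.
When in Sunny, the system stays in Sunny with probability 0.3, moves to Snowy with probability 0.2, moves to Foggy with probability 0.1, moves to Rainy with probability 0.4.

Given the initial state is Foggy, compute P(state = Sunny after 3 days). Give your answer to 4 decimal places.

0.2920

Propagate the distribution vector 3 days from Foggy.
After 0 days: (0.0000, 0.0000, 1.0000, 0.0000)
After 1 day: (0.3000, 0.2000, 0.3000, 0.2000)
After 2 days: (0.3200, 0.2400, 0.1600, 0.2800)
After 3 days: (0.3280, 0.2480, 0.1320, 0.2920)
P(in Sunny after 3 days) = 0.2920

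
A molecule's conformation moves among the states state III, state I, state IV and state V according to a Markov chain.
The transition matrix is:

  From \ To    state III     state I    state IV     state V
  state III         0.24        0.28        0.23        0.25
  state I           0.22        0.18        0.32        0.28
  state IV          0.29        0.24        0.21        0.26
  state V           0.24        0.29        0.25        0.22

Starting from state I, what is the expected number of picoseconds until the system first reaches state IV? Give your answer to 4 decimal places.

Let t(s) be the expected number of picoseconds to first reach state IV from state s, with t(state IV) = 0. Conditioning on the first picosecond:
t(state III) = 1 + 0.24·t(state III) + 0.28·t(state I) + 0.25·t(state V)
t(state I) = 1 + 0.22·t(state III) + 0.18·t(state I) + 0.28·t(state V)
t(state V) = 1 + 0.24·t(state III) + 0.29·t(state I) + 0.22·t(state V)
Solving: t(state III) = 3.8742, t(state I) = 3.5551, t(state V) = 3.7959.
Expected picoseconds from state I to state IV: 3.5551.

3.5551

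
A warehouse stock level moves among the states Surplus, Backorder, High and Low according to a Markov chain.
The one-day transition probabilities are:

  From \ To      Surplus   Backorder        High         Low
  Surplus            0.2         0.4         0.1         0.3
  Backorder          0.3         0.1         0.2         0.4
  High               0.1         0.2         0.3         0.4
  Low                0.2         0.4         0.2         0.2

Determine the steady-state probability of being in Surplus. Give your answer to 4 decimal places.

Let the stationary distribution be π with π = πP and π_1 + π_2 + π_3 + π_4 = 1.
π_1 = 0.2·π_1 + 0.3·π_2 + 0.1·π_3 + 0.2·π_4
π_2 = 0.4·π_1 + 0.1·π_2 + 0.2·π_3 + 0.4·π_4
π_3 = 0.1·π_1 + 0.2·π_2 + 0.3·π_3 + 0.2·π_4
Solving with the normalization constraint gives π = (0.2078, 0.2771, 0.1991, 0.3160).
So the stationary probability of Surplus is 0.2078.

0.2078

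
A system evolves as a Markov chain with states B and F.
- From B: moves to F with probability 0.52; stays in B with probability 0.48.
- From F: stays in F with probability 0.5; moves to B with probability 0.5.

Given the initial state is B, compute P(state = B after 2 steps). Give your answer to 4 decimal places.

0.4904

Sum over the intermediate state after 1 step:
P = P(B→B)·P(B→B) + P(B→F)·P(F→B)
  = 0.48×0.48 + 0.52×0.5
  = 0.2304 + 0.2600 = 0.4904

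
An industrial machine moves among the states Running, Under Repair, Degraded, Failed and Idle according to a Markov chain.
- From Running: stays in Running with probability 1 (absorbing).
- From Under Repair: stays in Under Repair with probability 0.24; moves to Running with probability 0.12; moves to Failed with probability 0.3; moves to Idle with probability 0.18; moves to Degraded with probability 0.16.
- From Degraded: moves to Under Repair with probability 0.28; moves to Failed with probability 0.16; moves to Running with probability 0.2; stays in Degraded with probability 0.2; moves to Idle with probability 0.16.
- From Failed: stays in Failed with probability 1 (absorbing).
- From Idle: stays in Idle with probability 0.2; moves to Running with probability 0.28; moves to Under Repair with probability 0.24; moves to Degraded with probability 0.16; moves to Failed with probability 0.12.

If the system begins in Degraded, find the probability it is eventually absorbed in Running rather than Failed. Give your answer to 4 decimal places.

0.5038

Let h(s) be the probability of absorption at Running starting from transient state s. Then h(Running) = 1 and h(Failed) = 0. By first-step analysis:
h(Under Repair) = 0.12·1 + 0.24·h(Under Repair) + 0.16·h(Degraded) + 0.3·0 + 0.18·h(Idle)
h(Degraded) = 0.2·1 + 0.28·h(Under Repair) + 0.2·h(Degraded) + 0.16·0 + 0.16·h(Idle)
h(Idle) = 0.28·1 + 0.24·h(Under Repair) + 0.16·h(Degraded) + 0.12·0 + 0.2·h(Idle)
Solving: h(Under Repair) = 0.3991, h(Degraded) = 0.5038, h(Idle) = 0.5705.
Starting from Degraded, the probability is 0.5038.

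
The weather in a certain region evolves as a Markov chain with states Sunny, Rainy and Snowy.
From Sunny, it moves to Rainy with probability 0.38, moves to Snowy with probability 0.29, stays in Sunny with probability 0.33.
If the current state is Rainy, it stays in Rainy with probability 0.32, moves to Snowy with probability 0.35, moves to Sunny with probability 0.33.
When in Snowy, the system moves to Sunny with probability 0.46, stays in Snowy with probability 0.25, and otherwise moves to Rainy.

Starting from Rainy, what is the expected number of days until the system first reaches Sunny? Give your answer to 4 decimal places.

2.6928

Let t(s) be the expected number of days to first reach Sunny from state s, with t(Sunny) = 0. Conditioning on the first day:
t(Rainy) = 1 + 0.32·t(Rainy) + 0.35·t(Snowy)
t(Snowy) = 1 + 0.29·t(Rainy) + 0.25·t(Snowy)
Solving: t(Rainy) = 2.6928, t(Snowy) = 2.3745.
Expected days from Rainy to Sunny: 2.6928.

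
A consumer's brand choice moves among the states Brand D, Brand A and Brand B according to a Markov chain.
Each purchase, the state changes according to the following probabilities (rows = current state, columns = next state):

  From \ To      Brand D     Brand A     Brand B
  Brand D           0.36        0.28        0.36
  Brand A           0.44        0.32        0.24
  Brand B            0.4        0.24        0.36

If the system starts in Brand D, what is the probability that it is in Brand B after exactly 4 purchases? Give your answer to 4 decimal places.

Propagate the distribution vector 4 purchases from Brand D.
After 0 purchases: (1.0000, 0.0000, 0.0000)
After 1 purchase: (0.3600, 0.2800, 0.3600)
After 2 purchases: (0.3968, 0.2768, 0.3264)
After 3 purchases: (0.3952, 0.2780, 0.3268)
After 4 purchases: (0.3953, 0.2780, 0.3266)
P(in Brand B after 4 purchases) = 0.3266

0.3266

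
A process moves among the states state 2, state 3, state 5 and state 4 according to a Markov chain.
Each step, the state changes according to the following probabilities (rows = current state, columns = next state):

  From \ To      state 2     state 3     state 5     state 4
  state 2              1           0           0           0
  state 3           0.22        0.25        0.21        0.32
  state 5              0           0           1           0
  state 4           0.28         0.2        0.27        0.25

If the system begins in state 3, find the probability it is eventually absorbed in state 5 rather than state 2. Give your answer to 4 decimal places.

Let h(s) be the probability of absorption at state 5 starting from transient state s. Then h(state 5) = 1 and h(state 2) = 0. By first-step analysis:
h(state 3) = 0.22·0 + 0.25·h(state 3) + 0.21·1 + 0.32·h(state 4)
h(state 4) = 0.28·0 + 0.2·h(state 3) + 0.27·1 + 0.25·h(state 4)
Solving: h(state 3) = 0.4893, h(state 4) = 0.4905.
Starting from state 3, the probability is 0.4893.

0.4893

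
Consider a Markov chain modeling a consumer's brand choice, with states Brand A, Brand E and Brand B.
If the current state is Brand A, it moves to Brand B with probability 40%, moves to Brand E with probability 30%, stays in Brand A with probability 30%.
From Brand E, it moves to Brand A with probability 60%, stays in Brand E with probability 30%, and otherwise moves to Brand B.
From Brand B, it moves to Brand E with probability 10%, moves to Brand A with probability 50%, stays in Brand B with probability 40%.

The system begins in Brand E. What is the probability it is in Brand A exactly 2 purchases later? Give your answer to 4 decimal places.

0.4100

Sum over the intermediate state after 1 purchase:
P = P(Brand E→Brand A)·P(Brand A→Brand A) + P(Brand E→Brand E)·P(Brand E→Brand A) + P(Brand E→Brand B)·P(Brand B→Brand A)
  = 0.6×0.3 + 0.3×0.6 + 0.1×0.5
  = 0.1800 + 0.1800 + 0.0500 = 0.4100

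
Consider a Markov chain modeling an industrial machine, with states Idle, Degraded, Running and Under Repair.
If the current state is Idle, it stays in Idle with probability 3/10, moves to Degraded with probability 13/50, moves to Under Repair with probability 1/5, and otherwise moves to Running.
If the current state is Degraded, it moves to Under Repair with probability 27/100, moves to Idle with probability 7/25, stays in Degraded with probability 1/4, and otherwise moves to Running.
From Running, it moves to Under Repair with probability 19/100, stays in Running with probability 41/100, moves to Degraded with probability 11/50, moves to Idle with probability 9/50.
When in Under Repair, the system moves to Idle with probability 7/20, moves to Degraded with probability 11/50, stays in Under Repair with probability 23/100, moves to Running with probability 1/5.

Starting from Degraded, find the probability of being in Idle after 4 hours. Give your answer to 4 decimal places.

0.2745

Propagate the distribution vector 4 hours from Degraded.
After 0 hours: (0.0000, 1.0000, 0.0000, 0.0000)
After 1 hour: (0.2800, 0.2500, 0.2000, 0.2700)
After 2 hours: (0.2845, 0.2387, 0.2532, 0.2236)
After 3 hours: (0.2760, 0.2385, 0.2646, 0.2209)
After 4 hours: (0.2745, 0.2382, 0.2666, 0.2207)
P(in Idle after 4 hours) = 0.2745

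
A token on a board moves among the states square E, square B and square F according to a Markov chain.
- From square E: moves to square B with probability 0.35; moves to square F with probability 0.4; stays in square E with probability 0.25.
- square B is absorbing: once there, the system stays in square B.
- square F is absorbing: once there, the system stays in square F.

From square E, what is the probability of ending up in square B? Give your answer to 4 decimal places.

0.4667

Let h(s) be the probability of absorption at square B starting from transient state s. Then h(square B) = 1 and h(square F) = 0. By first-step analysis:
h(square E) = 0.25·h(square E) + 0.35·1 + 0.4·0
Solving: h(square E) = 0.4667.
Starting from square E, the probability is 0.4667.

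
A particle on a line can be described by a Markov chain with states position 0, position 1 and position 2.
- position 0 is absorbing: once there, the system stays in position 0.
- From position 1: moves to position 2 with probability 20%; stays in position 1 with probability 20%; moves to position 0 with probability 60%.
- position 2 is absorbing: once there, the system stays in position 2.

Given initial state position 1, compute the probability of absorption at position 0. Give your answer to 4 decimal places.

0.7500

Let h(s) be the probability of absorption at position 0 starting from transient state s. Then h(position 0) = 1 and h(position 2) = 0. By first-step analysis:
h(position 1) = 0.6·1 + 0.2·h(position 1) + 0.2·0
Solving: h(position 1) = 0.7500.
Starting from position 1, the probability is 0.7500.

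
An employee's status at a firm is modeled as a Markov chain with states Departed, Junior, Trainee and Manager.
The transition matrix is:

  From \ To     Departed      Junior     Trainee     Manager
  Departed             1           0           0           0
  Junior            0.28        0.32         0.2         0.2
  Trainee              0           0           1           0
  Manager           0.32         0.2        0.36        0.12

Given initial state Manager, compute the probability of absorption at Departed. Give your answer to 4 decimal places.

Let h(s) be the probability of absorption at Departed starting from transient state s. Then h(Departed) = 1 and h(Trainee) = 0. By first-step analysis:
h(Junior) = 0.28·1 + 0.32·h(Junior) + 0.2·0 + 0.2·h(Manager)
h(Manager) = 0.32·1 + 0.2·h(Junior) + 0.36·0 + 0.12·h(Manager)
Solving: h(Junior) = 0.5559, h(Manager) = 0.4900.
Starting from Manager, the probability is 0.4900.

0.4900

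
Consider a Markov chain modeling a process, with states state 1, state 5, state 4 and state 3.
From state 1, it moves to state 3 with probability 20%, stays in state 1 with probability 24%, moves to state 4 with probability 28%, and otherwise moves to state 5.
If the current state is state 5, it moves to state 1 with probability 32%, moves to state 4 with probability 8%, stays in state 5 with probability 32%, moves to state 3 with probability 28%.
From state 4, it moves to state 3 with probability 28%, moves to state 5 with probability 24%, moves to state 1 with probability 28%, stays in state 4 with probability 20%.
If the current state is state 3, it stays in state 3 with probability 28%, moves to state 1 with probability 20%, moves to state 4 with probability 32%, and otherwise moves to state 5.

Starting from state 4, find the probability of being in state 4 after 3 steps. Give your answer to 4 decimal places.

0.2203

Propagate the distribution vector 3 steps from state 4.
After 0 steps: (0.0000, 0.0000, 1.0000, 0.0000)
After 1 step: (0.2800, 0.2400, 0.2000, 0.2800)
After 2 steps: (0.2560, 0.2592, 0.2272, 0.2576)
After 3 steps: (0.2595, 0.2607, 0.2203, 0.2595)
P(in state 4 after 3 steps) = 0.2203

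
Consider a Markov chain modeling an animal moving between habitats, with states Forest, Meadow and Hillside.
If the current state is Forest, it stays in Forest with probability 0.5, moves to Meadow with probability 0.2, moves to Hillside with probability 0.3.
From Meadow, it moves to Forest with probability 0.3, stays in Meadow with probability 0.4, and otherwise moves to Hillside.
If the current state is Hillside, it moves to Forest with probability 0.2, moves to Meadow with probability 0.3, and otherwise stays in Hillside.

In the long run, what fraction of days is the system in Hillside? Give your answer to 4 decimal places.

0.3750

Let the stationary distribution be π with π = πP and π_1 + π_2 + π_3 = 1.
π_1 = 0.5·π_1 + 0.3·π_2 + 0.2·π_3
π_2 = 0.2·π_1 + 0.4·π_2 + 0.3·π_3
Solving with the normalization constraint gives π = (0.3281, 0.2969, 0.3750).
So the stationary probability of Hillside is 0.3750.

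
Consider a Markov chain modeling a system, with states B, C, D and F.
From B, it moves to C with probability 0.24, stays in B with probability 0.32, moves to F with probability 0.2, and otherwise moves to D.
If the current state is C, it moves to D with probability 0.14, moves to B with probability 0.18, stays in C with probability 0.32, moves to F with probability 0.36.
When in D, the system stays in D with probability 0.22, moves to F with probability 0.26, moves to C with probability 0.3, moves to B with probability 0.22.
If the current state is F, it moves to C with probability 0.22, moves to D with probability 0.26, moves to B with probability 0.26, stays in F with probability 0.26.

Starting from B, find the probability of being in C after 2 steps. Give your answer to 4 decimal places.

0.2696

Propagate the distribution vector 2 steps from B.
After 0 steps: (1.0000, 0.0000, 0.0000, 0.0000)
After 1 step: (0.3200, 0.2400, 0.2400, 0.2000)
After 2 steps: (0.2504, 0.2696, 0.2152, 0.2648)
P(in C after 2 steps) = 0.2696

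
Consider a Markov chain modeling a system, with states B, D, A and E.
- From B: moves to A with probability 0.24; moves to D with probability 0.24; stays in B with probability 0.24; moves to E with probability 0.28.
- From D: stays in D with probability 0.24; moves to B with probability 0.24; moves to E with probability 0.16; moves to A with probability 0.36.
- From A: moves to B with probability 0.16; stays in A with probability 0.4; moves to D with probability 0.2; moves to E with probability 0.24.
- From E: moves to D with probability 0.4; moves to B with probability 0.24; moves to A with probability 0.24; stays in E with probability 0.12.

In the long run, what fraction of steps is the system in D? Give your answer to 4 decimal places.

Let the stationary distribution be π with π = πP and π_1 + π_2 + π_3 + π_4 = 1.
π_1 = 0.24·π_1 + 0.24·π_2 + 0.16·π_3 + 0.24·π_4
π_2 = 0.24·π_1 + 0.24·π_2 + 0.2·π_3 + 0.4·π_4
π_3 = 0.24·π_1 + 0.36·π_2 + 0.4·π_3 + 0.24·π_4
Solving with the normalization constraint gives π = (0.2142, 0.2596, 0.3228, 0.2034).
So the stationary probability of D is 0.2596.

0.2596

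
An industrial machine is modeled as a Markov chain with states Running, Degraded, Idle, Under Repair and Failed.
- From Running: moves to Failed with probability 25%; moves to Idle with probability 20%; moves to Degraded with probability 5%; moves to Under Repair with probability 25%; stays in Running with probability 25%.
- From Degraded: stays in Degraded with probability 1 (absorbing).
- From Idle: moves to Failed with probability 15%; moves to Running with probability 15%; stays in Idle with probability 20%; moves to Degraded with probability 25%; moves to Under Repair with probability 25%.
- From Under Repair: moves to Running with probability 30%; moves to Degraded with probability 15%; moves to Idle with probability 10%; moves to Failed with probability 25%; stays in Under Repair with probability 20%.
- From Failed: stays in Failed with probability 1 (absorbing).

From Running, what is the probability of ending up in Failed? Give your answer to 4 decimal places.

Let h(s) be the probability of absorption at Failed starting from transient state s. Then h(Failed) = 1 and h(Degraded) = 0. By first-step analysis:
h(Running) = 0.25·h(Running) + 0.05·0 + 0.2·h(Idle) + 0.25·h(Under Repair) + 0.25·1
h(Idle) = 0.15·h(Running) + 0.25·0 + 0.2·h(Idle) + 0.25·h(Under Repair) + 0.15·1
h(Under Repair) = 0.3·h(Running) + 0.15·0 + 0.1·h(Idle) + 0.2·h(Under Repair) + 0.25·1
Solving: h(Running) = 0.6806, h(Idle) = 0.5126, h(Under Repair) = 0.6318.
Starting from Running, the probability is 0.6806.

0.6806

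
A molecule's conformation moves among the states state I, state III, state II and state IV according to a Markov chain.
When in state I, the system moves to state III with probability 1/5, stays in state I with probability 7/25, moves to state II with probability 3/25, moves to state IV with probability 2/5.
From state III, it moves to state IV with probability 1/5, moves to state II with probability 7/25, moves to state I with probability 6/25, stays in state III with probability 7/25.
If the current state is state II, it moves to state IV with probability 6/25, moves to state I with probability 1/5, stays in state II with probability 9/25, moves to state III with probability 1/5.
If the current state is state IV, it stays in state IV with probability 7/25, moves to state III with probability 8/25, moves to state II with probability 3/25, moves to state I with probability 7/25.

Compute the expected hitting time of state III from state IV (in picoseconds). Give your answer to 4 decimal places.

Let t(s) be the expected number of picoseconds to first reach state III from state s, with t(state III) = 0. Conditioning on the first picosecond:
t(state I) = 1 + 0.28·t(state I) + 0.12·t(state II) + 0.4·t(state IV)
t(state II) = 1 + 0.2·t(state I) + 0.36·t(state II) + 0.24·t(state IV)
t(state IV) = 1 + 0.28·t(state I) + 0.12·t(state II) + 0.28·t(state IV)
Solving: t(state I) = 4.1641, t(state II) = 4.2580, t(state IV) = 3.7179.
Expected picoseconds from state IV to state III: 3.7179.

3.7179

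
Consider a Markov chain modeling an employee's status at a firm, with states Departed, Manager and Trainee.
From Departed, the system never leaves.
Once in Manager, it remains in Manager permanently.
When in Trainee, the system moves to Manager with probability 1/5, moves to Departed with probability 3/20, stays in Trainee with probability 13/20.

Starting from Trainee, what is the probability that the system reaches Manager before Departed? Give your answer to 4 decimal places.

0.5714

Let h(s) be the probability of absorption at Manager starting from transient state s. Then h(Manager) = 1 and h(Departed) = 0. By first-step analysis:
h(Trainee) = 0.15·0 + 0.2·1 + 0.65·h(Trainee)
Solving: h(Trainee) = 0.5714.
Starting from Trainee, the probability is 0.5714.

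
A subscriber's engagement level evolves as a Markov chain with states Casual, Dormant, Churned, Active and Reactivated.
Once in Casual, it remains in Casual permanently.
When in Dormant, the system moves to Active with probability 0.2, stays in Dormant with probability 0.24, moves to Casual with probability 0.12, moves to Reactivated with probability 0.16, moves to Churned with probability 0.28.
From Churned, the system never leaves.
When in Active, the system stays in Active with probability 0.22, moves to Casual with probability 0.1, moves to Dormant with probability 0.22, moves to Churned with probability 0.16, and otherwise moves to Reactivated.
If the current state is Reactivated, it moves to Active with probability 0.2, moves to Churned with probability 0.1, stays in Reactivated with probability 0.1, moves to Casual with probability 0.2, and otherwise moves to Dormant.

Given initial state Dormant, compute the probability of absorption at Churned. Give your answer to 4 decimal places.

0.6320

Let h(s) be the probability of absorption at Churned starting from transient state s. Then h(Churned) = 1 and h(Casual) = 0. By first-step analysis:
h(Dormant) = 0.12·0 + 0.24·h(Dormant) + 0.28·1 + 0.2·h(Active) + 0.16·h(Reactivated)
h(Active) = 0.1·0 + 0.22·h(Dormant) + 0.16·1 + 0.22·h(Active) + 0.3·h(Reactivated)
h(Reactivated) = 0.2·0 + 0.4·h(Dormant) + 0.1·1 + 0.2·h(Active) + 0.1·h(Reactivated)
Solving: h(Dormant) = 0.6320, h(Active) = 0.5841, h(Reactivated) = 0.5218.
Starting from Dormant, the probability is 0.6320.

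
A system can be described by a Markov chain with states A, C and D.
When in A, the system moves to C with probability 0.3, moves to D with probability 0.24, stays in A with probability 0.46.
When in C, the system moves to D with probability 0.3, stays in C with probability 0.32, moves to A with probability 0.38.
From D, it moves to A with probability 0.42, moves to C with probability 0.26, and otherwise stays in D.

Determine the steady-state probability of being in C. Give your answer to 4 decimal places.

Let the stationary distribution be π with π = πP and π_1 + π_2 + π_3 = 1.
π_1 = 0.46·π_1 + 0.38·π_2 + 0.42·π_3
π_2 = 0.3·π_1 + 0.32·π_2 + 0.26·π_3
Solving with the normalization constraint gives π = (0.4252, 0.2947, 0.2801).
So the stationary probability of C is 0.2947.

0.2947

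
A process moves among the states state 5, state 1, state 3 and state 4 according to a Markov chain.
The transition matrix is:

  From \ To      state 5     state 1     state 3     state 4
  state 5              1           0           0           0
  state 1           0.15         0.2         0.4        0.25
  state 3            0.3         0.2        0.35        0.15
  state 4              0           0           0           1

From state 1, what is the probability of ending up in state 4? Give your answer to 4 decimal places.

Let h(s) be the probability of absorption at state 4 starting from transient state s. Then h(state 4) = 1 and h(state 5) = 0. By first-step analysis:
h(state 1) = 0.15·0 + 0.2·h(state 1) + 0.4·h(state 3) + 0.25·1
h(state 3) = 0.3·0 + 0.2·h(state 1) + 0.35·h(state 3) + 0.15·1
Solving: h(state 1) = 0.5057, h(state 3) = 0.3864.
Starting from state 1, the probability is 0.5057.

0.5057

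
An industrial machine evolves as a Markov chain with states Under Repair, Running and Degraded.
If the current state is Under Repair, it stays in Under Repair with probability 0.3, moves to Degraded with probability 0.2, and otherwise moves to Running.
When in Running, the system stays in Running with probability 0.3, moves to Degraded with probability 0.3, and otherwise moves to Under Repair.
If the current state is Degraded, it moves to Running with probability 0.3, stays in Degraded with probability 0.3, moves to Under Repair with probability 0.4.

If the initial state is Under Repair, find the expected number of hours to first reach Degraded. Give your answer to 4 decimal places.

4.1379

Let t(s) be the expected number of hours to first reach Degraded from state s, with t(Degraded) = 0. Conditioning on the first hour:
t(Under Repair) = 1 + 0.3·t(Under Repair) + 0.5·t(Running)
t(Running) = 1 + 0.4·t(Under Repair) + 0.3·t(Running)
Solving: t(Under Repair) = 4.1379, t(Running) = 3.7931.
Expected hours from Under Repair to Degraded: 4.1379.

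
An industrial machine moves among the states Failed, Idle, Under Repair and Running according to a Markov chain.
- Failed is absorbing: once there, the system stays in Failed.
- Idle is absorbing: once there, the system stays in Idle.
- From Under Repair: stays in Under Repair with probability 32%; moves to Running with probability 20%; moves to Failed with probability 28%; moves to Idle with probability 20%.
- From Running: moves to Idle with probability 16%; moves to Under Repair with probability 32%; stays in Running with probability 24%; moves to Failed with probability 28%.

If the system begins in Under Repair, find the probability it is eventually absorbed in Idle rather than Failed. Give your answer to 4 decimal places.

Let h(s) be the probability of absorption at Idle starting from transient state s. Then h(Idle) = 1 and h(Failed) = 0. By first-step analysis:
h(Under Repair) = 0.28·0 + 0.2·1 + 0.32·h(Under Repair) + 0.2·h(Running)
h(Running) = 0.28·0 + 0.16·1 + 0.32·h(Under Repair) + 0.24·h(Running)
Solving: h(Under Repair) = 0.4064, h(Running) = 0.3816.
Starting from Under Repair, the probability is 0.4064.

0.4064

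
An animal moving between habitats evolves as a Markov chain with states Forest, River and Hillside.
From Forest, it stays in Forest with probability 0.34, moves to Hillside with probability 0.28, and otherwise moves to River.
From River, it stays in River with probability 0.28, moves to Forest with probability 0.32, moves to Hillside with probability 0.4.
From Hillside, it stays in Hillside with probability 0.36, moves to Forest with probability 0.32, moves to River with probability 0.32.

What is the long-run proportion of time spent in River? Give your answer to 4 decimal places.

0.3265

Let the stationary distribution be π with π = πP and π_1 + π_2 + π_3 = 1.
π_1 = 0.34·π_1 + 0.32·π_2 + 0.32·π_3
π_2 = 0.38·π_1 + 0.28·π_2 + 0.32·π_3
Solving with the normalization constraint gives π = (0.3265, 0.3265, 0.3469).
So the stationary probability of River is 0.3265.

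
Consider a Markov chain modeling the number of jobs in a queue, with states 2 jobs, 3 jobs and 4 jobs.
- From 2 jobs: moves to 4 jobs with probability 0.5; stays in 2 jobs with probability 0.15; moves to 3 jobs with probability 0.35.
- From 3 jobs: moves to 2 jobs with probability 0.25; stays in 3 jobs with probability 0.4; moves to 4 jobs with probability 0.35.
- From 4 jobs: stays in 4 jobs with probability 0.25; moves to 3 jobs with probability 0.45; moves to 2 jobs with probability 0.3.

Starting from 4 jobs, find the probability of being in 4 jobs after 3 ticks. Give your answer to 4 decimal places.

0.3479

Propagate the distribution vector 3 ticks from 4 jobs.
After 0 ticks: (0.0000, 0.0000, 1.0000)
After 1 tick: (0.3000, 0.4500, 0.2500)
After 2 ticks: (0.2325, 0.3975, 0.3700)
After 3 ticks: (0.2453, 0.4069, 0.3479)
P(in 4 jobs after 3 ticks) = 0.3479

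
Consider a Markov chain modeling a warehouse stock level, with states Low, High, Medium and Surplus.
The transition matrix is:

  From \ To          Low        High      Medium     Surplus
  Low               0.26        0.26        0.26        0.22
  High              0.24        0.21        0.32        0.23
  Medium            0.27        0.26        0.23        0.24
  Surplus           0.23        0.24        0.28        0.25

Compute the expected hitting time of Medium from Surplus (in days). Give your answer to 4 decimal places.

Let t(s) be the expected number of days to first reach Medium from state s, with t(Medium) = 0. Conditioning on the first day:
t(Low) = 1 + 0.26·t(Low) + 0.26·t(High) + 0.22·t(Surplus)
t(High) = 1 + 0.24·t(Low) + 0.21·t(High) + 0.23·t(Surplus)
t(Surplus) = 1 + 0.23·t(Low) + 0.24·t(High) + 0.25·t(Surplus)
Solving: t(Low) = 3.5819, t(High) = 3.3766, t(Surplus) = 3.5123.
Expected days from Surplus to Medium: 3.5123.

3.5123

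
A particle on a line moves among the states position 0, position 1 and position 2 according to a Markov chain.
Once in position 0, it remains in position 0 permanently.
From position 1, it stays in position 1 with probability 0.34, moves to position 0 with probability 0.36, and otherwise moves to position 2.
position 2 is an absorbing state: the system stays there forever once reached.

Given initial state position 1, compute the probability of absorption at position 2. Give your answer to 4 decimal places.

Let h(s) be the probability of absorption at position 2 starting from transient state s. Then h(position 2) = 1 and h(position 0) = 0. By first-step analysis:
h(position 1) = 0.36·0 + 0.34·h(position 1) + 0.3·1
Solving: h(position 1) = 0.4545.
Starting from position 1, the probability is 0.4545.

0.4545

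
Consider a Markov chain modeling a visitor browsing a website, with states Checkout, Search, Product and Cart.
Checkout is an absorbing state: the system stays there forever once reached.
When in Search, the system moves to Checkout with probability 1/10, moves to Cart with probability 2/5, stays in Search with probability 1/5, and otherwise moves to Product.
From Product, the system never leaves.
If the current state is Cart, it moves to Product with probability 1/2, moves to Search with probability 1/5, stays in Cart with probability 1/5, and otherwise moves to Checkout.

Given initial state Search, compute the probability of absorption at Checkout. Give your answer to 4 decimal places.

0.2143

Let h(s) be the probability of absorption at Checkout starting from transient state s. Then h(Checkout) = 1 and h(Product) = 0. By first-step analysis:
h(Search) = 0.1·1 + 0.2·h(Search) + 0.3·0 + 0.4·h(Cart)
h(Cart) = 0.1·1 + 0.2·h(Search) + 0.5·0 + 0.2·h(Cart)
Solving: h(Search) = 0.2143, h(Cart) = 0.1786.
Starting from Search, the probability is 0.2143.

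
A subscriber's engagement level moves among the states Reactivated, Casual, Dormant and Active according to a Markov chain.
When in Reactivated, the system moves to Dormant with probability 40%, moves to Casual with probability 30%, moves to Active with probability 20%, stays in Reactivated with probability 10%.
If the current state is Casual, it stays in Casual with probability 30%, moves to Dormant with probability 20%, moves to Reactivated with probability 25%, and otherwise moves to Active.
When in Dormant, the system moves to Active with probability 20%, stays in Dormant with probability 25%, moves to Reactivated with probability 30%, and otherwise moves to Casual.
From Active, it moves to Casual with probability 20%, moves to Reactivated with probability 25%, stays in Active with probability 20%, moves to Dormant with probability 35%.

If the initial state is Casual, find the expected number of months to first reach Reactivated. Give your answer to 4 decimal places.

3.8122

Let t(s) be the expected number of months to first reach Reactivated from state s, with t(Reactivated) = 0. Conditioning on the first month:
t(Casual) = 1 + 0.3·t(Casual) + 0.2·t(Dormant) + 0.25·t(Active)
t(Dormant) = 1 + 0.25·t(Casual) + 0.25·t(Dormant) + 0.2·t(Active)
t(Active) = 1 + 0.2·t(Casual) + 0.35·t(Dormant) + 0.2·t(Active)
Solving: t(Casual) = 3.8122, t(Dormant) = 3.6131, t(Active) = 3.7838.
Expected months from Casual to Reactivated: 3.8122.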